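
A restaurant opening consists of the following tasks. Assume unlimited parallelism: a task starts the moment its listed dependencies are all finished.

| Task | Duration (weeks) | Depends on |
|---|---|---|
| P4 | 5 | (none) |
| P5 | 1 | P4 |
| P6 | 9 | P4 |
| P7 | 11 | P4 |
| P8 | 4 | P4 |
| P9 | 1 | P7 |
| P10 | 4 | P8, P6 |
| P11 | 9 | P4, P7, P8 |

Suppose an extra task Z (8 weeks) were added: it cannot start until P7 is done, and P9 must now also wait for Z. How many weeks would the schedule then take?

25

Originally the schedule takes 25 weeks.
With Z inserted, P9 now waits for max(P7, Z).
New critical path: P4→P7→Z→P9 = 5+11+8+1 = 25 ⇒ 25 weeks.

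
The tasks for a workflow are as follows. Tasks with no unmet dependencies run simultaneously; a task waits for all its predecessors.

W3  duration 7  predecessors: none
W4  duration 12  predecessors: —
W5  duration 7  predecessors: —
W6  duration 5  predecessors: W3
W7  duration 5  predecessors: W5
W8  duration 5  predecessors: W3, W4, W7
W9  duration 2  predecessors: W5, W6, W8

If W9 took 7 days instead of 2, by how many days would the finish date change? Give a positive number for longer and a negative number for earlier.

5

Actual critical path: W4→W8→W9 = 12+5+2 = 19 ⇒ 19 days.
W9 is on the critical path; changing it to 7 makes that path 24 days.
No other chain overtakes it, so the finish is 24 days.
Change in finish: 24 − 19 = +5 days.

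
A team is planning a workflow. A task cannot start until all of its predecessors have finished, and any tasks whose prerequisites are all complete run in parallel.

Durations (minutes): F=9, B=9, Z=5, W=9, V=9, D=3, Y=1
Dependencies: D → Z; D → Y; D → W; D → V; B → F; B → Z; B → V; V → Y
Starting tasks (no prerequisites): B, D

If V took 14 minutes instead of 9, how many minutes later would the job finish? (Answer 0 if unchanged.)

5

Baseline: B→V→Y = 9+9+1 = 19 → 19 minutes.
V is on the critical path; changing it to 14 makes that path 24 minutes.
That remains the longest chain; total 24 minutes.
Change in finish: 24 − 19 = +5 minutes.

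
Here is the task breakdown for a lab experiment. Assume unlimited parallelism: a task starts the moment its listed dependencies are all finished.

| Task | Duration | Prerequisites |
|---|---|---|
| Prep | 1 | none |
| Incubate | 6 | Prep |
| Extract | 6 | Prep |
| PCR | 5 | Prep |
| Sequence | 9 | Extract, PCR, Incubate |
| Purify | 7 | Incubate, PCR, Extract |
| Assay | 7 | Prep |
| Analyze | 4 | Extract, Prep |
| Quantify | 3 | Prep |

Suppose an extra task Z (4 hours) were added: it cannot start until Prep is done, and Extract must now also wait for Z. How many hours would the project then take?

Originally the project takes 16 hours.
With Z inserted, Extract now waits for max(Prep, Z).
New critical path: Prep→Z→Extract→Sequence = 1+4+6+9 = 20 ⇒ 20 hours.

20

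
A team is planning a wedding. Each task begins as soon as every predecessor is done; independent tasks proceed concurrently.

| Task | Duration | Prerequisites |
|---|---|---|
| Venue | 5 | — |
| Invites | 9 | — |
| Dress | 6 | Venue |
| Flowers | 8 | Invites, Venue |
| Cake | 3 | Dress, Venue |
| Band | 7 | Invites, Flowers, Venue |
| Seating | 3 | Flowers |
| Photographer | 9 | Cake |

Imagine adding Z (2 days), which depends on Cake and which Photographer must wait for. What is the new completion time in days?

25

Originally the schedule takes 24 days.
With Z inserted, Photographer now waits for max(Cake, Z).
New critical path: Venue→Dress→Cake→Z→Photographer = 5+6+3+2+9 = 25 ⇒ 25 days.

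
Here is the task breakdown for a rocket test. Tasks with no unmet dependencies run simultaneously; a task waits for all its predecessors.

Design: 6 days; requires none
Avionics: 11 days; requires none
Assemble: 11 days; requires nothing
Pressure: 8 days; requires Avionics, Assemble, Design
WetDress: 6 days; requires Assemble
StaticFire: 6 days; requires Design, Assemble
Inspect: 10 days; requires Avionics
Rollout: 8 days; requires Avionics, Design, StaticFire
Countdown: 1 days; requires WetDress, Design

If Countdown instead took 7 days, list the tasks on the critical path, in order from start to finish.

Assemble, StaticFire, Rollout

The binding path is Assemble→StaticFire→Rollout = 11+6+8 = 25; finish at 25 days.
Countdown is off the critical path — its longest chain is 18 days, giving 7 of slack.
No other chain overtakes it, so the finish is 25 days.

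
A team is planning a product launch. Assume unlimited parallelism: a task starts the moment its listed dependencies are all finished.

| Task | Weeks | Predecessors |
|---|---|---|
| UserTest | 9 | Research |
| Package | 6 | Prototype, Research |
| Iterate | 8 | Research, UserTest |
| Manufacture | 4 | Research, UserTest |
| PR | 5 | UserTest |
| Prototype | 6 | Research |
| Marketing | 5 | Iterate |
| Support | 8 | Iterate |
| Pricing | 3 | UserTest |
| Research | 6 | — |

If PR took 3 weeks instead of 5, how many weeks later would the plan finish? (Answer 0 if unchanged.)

0

Baseline: Research→UserTest→Iterate→Support = 6+9+8+8 = 31 → 31 weeks.
The longest path through PR is only 20 weeks, so PR has float 11.
That remains the longest chain; total 31 weeks.
Change in finish: 31 − 31 = +0 weeks.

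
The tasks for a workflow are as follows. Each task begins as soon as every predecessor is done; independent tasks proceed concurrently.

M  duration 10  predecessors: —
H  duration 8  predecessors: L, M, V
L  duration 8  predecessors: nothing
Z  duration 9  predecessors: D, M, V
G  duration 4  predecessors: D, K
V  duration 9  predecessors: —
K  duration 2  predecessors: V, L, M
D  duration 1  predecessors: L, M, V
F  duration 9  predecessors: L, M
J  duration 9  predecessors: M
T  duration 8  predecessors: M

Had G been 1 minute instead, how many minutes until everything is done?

20

The binding path is M→D→Z = 10+1+9 = 20; finish at 20 minutes.
G has 4 minutes of float (longest path through it is 16).
The critical path is still M→D→Z; finish is now 20 minutes.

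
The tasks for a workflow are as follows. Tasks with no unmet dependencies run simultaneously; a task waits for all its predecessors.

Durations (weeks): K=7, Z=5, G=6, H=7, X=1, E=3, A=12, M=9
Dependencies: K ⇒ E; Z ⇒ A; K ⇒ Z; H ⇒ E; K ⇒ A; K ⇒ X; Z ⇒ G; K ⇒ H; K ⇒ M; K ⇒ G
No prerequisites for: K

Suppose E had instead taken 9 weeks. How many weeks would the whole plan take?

Critical path before the change: K→Z→A = 7+5+12 = 24 giving 24 weeks.
E is off the critical path — its longest chain is 17 weeks, giving 7 of slack.
The critical path is still K→Z→A; finish is now 24 weeks.

24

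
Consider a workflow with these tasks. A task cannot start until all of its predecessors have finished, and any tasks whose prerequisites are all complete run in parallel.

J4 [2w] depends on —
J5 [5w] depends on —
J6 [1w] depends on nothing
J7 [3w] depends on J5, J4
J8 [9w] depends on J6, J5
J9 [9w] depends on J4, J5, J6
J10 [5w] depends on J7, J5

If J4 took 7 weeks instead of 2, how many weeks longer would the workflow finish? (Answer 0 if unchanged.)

Critical path before the change: J5→J8 = 5+9 = 14 giving 14 weeks.
The longest path through J4 is only 11 weeks, so J4 has float 3.
The binding chain switches to J4→J9 = 7+9 = 16; finish 16 weeks.
Change in finish: 16 − 14 = +2 weeks.

2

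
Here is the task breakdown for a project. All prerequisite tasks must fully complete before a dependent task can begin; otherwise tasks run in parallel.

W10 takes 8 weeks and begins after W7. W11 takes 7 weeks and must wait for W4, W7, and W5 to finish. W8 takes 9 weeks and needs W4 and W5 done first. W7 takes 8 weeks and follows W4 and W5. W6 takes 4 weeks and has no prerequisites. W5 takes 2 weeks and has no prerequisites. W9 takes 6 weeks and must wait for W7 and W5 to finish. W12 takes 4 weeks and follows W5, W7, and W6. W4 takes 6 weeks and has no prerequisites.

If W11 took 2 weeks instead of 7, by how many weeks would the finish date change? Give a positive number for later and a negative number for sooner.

0

Actual critical path: W4→W7→W10 = 6+8+8 = 22 ⇒ 22 weeks.
W11 is off the critical path — its longest chain is 21 weeks, giving 1 of slack.
That remains the longest chain; total 22 weeks.
Change in finish: 22 − 22 = +0 weeks.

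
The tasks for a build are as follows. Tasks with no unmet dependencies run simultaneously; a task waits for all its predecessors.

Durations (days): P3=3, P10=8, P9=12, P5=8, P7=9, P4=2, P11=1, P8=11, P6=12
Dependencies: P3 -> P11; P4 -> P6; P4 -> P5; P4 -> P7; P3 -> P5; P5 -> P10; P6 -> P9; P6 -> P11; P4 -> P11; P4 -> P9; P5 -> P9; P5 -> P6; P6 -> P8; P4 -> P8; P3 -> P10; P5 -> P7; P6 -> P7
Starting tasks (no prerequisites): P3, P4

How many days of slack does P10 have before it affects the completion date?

16

Critical path: P3→P5→P6→P9 = 3+8+12+12 = 35, so the finish is 35 days.
P10 finishes as early as 19 and must finish by 35.
So P10 can slip 35 − 19 = 16 days.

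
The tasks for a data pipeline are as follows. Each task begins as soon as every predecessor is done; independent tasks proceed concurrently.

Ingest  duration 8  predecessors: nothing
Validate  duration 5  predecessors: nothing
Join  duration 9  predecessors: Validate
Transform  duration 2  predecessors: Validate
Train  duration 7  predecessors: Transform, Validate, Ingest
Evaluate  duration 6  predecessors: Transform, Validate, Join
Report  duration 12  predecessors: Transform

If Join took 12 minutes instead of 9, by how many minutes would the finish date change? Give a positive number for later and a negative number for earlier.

3

Critical path before the change: Validate→Join→Evaluate = 5+9+6 = 20 giving 20 minutes.
Since Join is critical, the +3 change carries straight to that chain (now 23 minutes).
The critical path is still Validate→Join→Evaluate; finish is now 23 minutes.
Change in finish: 23 − 20 = +3 minutes.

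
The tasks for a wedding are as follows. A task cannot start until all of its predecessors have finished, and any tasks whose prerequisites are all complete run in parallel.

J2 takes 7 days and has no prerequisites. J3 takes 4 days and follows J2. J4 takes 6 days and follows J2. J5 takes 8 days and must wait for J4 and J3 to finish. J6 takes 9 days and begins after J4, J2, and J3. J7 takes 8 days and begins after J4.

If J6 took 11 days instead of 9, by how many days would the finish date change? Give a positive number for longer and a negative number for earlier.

2

The binding path is J2→J4→J6 = 7+6+9 = 22; finish at 22 days.
J6 lies on that path, so at 11 days the path becomes 24 days.
The critical path is still J2→J4→J6; finish is now 24 days.
Change in finish: 24 − 22 = +2 days.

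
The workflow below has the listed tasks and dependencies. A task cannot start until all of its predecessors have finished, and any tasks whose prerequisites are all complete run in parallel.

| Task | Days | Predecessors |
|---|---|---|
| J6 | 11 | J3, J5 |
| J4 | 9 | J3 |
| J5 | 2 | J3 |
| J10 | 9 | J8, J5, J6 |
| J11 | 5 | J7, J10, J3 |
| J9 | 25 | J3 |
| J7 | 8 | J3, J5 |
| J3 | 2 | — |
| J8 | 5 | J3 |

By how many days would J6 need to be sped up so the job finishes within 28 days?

1

Current finish: 29 days; target: 28.
J6 is on every critical path, so each day cut from J6 cuts the finish by one (this holds down to a finish of 27).
Need 29 − 28 = 1 day off J6 → J6 becomes 10 days, finish becomes 28.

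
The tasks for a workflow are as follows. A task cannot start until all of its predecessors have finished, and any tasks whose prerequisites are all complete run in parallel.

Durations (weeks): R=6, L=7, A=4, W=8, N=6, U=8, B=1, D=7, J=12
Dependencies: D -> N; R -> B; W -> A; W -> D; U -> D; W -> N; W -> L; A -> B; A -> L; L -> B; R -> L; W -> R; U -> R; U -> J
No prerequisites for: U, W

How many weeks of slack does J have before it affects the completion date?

U→R→L→B = 8+6+7+1 = 22 sets the makespan at 22 weeks.
J finishes as early as 20 and must finish by 22.
So J can slip 22 − 20 = 2 weeks.

2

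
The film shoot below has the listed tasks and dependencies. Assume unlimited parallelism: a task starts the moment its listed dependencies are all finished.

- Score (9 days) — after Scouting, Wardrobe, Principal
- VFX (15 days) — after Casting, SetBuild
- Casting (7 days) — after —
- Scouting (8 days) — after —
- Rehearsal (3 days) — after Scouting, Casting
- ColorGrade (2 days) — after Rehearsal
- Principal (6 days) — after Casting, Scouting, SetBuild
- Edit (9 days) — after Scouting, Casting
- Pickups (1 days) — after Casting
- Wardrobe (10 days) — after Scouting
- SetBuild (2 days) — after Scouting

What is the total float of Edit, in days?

Scouting→Wardrobe→Score = 8+10+9 = 27 sets the makespan at 27 days.
The longest chain containing Edit totals 17 days.
Float = 27 − 17 = 10.

10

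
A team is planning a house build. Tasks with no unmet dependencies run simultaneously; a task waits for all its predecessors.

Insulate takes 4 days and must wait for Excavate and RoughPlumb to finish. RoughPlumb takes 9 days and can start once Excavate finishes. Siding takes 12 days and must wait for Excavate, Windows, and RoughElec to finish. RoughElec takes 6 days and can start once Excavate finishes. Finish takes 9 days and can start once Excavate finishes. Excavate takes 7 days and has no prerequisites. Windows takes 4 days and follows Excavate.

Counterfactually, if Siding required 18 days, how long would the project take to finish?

31

The binding path is Excavate→RoughElec→Siding = 7+6+12 = 25; finish at 25 days.
Siding is on the critical path; changing it to 18 makes that path 31 days.
That remains the longest chain; total 31 days.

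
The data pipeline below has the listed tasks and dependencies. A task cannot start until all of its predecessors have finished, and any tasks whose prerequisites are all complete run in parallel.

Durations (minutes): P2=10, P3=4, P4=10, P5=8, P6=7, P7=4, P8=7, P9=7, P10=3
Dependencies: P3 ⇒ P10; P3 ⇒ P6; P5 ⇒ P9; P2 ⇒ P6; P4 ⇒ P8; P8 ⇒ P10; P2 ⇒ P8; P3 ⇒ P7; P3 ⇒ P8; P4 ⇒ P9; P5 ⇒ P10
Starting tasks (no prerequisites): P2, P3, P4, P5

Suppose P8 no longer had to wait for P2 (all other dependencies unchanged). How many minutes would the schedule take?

With the dependency in place, P2→P8→P10 = 10+7+3 = 20 sets the finish at 20 minutes.
Dropping P2→P8 doesn't change P8's earliest start (10); another predecessor still binds.
After: P4→P8→P10 = 10+7+3 = 20 → 20 minutes.

20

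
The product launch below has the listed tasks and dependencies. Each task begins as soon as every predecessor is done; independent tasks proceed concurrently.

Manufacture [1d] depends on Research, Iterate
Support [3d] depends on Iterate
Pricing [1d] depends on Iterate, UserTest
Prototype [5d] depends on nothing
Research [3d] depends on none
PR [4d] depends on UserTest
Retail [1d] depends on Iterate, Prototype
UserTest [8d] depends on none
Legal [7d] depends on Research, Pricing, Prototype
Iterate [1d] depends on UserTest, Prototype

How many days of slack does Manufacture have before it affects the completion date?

7

Critical path: UserTest→Iterate→Pricing→Legal = 8+1+1+7 = 17, so the finish is 17 days.
The longest chain containing Manufacture totals 10 days.
Float = 17 − 10 = 7.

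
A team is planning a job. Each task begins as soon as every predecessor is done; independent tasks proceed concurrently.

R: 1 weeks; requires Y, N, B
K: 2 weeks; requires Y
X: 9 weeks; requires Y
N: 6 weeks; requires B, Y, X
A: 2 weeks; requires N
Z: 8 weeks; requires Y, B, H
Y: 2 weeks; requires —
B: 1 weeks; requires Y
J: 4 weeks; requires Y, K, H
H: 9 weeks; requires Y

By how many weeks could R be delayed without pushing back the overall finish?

Critical path: Y→H→Z = 2+9+8 = 19, so the finish is 19 weeks.
Longest path through R: 18 weeks (earliest finish 18, latest finish 19).
Slack of R = 18 − 17 = 1 week.

1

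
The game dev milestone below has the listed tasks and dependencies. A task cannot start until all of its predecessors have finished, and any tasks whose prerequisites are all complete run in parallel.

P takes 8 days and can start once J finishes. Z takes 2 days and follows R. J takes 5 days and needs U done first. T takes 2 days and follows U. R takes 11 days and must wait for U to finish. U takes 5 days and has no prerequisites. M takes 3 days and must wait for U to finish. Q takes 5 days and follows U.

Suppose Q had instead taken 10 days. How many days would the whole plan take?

Actual critical path: U→R→Z = 5+11+2 = 18 ⇒ 18 days.
The longest path through Q is only 10 days, so Q has float 8.
That remains the longest chain; total 18 days.

18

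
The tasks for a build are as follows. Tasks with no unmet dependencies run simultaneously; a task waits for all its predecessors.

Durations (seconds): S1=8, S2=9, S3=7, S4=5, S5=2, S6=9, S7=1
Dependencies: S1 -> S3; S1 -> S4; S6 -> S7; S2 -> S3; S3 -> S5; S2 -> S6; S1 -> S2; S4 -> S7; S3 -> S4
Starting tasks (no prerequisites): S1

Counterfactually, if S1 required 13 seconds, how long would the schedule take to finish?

35

Critical path before the change: S1→S2→S3→S4→S7 = 8+9+7+5+1 = 30 giving 30 seconds.
S1 lies on that path, so at 13 seconds the path becomes 35 seconds.
No other chain overtakes it, so the finish is 35 seconds.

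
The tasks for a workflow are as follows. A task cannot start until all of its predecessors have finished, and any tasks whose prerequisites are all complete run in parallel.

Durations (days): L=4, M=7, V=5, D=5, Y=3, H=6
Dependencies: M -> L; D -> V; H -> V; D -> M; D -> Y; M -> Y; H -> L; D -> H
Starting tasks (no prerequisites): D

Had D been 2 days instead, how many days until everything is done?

13

Actual critical path: D→H→V = 5+6+5 = 16 ⇒ 16 days.
Since D is critical, the -3 change carries straight to that chain (now 13 days).
The critical path is still D→H→V; finish is now 13 days.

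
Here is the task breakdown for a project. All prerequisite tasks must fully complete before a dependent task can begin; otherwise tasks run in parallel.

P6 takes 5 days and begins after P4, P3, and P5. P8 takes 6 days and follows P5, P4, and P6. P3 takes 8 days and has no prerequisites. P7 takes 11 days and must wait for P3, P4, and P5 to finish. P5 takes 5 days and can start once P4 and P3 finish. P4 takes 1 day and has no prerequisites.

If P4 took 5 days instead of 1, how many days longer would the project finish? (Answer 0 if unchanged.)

The binding path is P3→P5→P6→P8 = 8+5+5+6 = 24; finish at 24 days.
P4 has 7 days of float (longest path through it is 17).
That remains the longest chain; total 24 days.
Change in finish: 24 − 24 = +0 days.

0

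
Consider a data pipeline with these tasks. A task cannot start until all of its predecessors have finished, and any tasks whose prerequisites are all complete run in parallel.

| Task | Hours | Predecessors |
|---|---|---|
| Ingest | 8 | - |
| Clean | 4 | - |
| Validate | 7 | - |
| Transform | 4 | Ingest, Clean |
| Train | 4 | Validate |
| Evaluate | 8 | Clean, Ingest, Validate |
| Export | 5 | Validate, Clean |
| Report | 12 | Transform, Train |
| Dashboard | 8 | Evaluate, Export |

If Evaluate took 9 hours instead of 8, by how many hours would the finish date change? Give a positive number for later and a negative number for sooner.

The binding path is Ingest→Evaluate→Dashboard = 8+8+8 = 24; finish at 24 hours.
Evaluate is on the critical path; changing it to 9 makes that path 25 hours.
No other chain overtakes it, so the finish is 25 hours.
Change in finish: 25 − 24 = +1 hours.

1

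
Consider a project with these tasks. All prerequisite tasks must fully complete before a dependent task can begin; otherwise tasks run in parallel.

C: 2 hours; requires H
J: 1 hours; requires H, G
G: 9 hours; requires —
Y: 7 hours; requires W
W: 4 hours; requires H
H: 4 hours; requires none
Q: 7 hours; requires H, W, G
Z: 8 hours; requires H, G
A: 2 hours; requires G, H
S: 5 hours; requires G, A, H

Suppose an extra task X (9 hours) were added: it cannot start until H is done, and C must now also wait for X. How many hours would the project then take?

Originally the project takes 17 hours.
With X inserted, C now waits for max(H, X).
New critical path: G→Z = 9+8 = 17 ⇒ 17 hours.

17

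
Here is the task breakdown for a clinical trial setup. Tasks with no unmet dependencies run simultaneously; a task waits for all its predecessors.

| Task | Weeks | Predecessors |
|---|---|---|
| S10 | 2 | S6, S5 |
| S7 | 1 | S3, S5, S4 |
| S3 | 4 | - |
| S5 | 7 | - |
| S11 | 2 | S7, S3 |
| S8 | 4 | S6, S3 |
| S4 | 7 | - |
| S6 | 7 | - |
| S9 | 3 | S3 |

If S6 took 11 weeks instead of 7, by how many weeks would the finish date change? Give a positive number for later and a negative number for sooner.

Actual critical path: S6→S8 = 7+4 = 11 ⇒ 11 weeks.
Since S6 is critical, the +4 change carries straight to that chain (now 15 weeks).
No other chain overtakes it, so the finish is 15 weeks.
Change in finish: 15 − 11 = +4 weeks.

4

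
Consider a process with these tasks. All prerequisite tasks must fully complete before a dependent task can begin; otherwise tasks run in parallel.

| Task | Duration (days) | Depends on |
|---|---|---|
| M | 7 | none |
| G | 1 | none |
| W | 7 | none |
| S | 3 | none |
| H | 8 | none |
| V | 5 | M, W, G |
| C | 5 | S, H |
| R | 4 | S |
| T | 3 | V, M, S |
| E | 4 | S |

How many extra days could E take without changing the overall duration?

8

M→V→T = 7+5+3 = 15 sets the makespan at 15 days.
Longest path through E: 7 days (earliest finish 7, latest finish 15).
Slack of E = 11 − 3 = 8 days.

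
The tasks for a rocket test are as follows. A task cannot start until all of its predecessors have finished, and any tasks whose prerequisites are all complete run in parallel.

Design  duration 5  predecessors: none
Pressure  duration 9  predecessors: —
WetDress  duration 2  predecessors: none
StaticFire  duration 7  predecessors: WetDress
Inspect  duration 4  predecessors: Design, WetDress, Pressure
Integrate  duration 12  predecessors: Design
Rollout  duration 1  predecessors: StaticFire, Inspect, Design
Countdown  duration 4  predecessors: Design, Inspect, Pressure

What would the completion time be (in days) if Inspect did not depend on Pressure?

17

With the dependency in place, Design→Integrate = 5+12 = 17 sets the finish at 17 days.
Without Pressure→Inspect, Inspect's earliest start moves from 9 to 5.
After: Design→Integrate = 5+12 = 17 → 17 days.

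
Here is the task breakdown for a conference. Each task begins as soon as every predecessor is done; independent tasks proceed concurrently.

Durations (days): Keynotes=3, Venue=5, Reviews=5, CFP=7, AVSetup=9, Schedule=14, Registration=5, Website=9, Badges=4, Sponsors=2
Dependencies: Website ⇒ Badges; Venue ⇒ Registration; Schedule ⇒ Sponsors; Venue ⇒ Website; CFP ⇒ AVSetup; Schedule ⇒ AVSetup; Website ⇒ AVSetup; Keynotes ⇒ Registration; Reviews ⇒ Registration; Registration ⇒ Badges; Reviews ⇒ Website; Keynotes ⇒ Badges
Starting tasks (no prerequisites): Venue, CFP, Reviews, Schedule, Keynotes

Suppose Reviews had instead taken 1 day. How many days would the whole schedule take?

23

Baseline: Reviews→Website→AVSetup = 5+9+9 = 23 → 23 days.
Reviews lies on that path, so at 1 day the path becomes 19 days.
The binding chain switches to Venue→Website→AVSetup = 5+9+9 = 23; finish 23 days.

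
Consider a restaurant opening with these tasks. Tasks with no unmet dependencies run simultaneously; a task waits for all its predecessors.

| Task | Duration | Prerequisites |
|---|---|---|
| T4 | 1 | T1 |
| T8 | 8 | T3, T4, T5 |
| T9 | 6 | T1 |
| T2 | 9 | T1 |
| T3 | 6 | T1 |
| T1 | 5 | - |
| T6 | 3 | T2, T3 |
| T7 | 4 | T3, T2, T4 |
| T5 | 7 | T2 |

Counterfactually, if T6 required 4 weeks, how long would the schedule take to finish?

The binding path is T1→T2→T5→T8 = 5+9+7+8 = 29; finish at 29 weeks.
T6 has 12 weeks of float (longest path through it is 17).
The critical path is still T1→T2→T5→T8; finish is now 29 weeks.

29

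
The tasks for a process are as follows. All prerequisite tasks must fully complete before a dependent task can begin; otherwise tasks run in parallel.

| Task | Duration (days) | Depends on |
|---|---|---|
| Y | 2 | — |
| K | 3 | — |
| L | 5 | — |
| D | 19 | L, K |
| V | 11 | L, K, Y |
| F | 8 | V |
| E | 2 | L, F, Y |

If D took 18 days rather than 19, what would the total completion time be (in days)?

Baseline: L→V→F→E = 5+11+8+2 = 26 → 26 days.
D has 2 days of float (longest path through it is 24).
The critical path is still L→V→F→E; finish is now 26 days.

26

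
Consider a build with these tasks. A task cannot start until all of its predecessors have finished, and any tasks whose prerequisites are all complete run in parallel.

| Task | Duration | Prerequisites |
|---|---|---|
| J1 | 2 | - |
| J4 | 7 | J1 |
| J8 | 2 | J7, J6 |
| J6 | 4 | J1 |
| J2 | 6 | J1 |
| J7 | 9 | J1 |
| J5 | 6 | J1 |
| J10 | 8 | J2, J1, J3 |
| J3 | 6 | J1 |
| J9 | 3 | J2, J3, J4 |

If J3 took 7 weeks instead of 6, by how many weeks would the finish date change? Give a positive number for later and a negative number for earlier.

1

The binding path is J1→J3→J10 = 2+6+8 = 16; finish at 16 weeks.
J3 lies on that path, so at 7 weeks the path becomes 17 weeks.
No other chain overtakes it, so the finish is 17 weeks.
Change in finish: 17 − 16 = +1 weeks.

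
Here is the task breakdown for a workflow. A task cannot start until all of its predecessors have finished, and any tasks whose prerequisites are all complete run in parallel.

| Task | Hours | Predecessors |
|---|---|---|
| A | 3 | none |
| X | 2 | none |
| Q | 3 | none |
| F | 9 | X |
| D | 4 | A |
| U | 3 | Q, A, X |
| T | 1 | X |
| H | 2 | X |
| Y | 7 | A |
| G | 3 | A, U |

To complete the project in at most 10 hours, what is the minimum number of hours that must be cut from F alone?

Current finish: 11 hours; target: 10.
F is on every critical path, so each hour cut from F cuts the finish by one (this holds down to a finish of 10).
Need 11 − 10 = 1 hour off F → F becomes 8 hours, finish becomes 10.

1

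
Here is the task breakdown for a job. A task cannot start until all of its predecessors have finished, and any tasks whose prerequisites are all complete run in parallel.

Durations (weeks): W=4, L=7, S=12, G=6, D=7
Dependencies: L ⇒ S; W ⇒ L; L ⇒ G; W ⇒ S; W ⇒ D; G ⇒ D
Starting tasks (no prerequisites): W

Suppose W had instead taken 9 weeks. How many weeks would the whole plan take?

29

As given, the longest chain is W→L→G→D = 4+7+6+7 = 24, so the finish is 24 weeks.
W is on the critical path; changing it to 9 makes that path 29 weeks.
That remains the longest chain; total 29 weeks.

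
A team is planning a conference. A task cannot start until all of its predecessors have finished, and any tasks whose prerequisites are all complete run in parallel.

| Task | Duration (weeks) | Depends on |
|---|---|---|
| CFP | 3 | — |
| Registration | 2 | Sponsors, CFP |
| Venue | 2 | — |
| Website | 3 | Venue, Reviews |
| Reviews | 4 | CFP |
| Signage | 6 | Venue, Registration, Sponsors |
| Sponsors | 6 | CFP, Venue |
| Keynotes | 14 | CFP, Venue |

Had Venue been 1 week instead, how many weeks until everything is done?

17

Baseline: CFP→Keynotes = 3+14 = 17 → 17 weeks.
Venue has 1 week of float (longest path through it is 16).
No other chain overtakes it, so the finish is 17 weeks.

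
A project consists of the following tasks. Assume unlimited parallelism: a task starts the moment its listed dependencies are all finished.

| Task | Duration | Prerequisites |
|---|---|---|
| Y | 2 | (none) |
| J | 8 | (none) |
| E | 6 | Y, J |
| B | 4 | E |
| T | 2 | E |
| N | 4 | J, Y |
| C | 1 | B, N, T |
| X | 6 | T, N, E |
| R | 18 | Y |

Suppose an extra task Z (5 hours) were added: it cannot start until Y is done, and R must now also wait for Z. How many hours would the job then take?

Originally the job takes 22 hours.
With Z inserted, R now waits for max(Y, Z).
New critical path: Y→Z→R = 2+5+18 = 25 ⇒ 25 hours.

25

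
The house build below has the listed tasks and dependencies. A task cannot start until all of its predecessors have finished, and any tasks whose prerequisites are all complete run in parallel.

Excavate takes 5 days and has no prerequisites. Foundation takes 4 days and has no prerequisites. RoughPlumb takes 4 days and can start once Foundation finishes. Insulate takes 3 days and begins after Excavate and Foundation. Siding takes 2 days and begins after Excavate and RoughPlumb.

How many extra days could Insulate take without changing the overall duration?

2

Critical path: Foundation→RoughPlumb→Siding = 4+4+2 = 10, so the finish is 10 days.
Longest path through Insulate: 8 days (earliest finish 8, latest finish 10).
Slack of Insulate = 7 − 5 = 2 days.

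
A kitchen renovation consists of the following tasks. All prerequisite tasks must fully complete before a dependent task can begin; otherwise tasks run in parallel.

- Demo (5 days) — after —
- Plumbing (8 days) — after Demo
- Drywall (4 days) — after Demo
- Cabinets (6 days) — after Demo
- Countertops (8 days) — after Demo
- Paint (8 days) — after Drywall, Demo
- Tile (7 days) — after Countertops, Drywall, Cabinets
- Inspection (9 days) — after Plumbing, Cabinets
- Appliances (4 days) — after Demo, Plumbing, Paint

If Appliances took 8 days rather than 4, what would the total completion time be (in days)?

25

Critical path before the change: Demo→Plumbing→Inspection = 5+8+9 = 22 giving 22 days.
Appliances has 1 day of float (longest path through it is 21).
Now Demo→Drywall→Paint→Appliances = 5+4+8+8 = 25 is longest, so the finish becomes 25 days.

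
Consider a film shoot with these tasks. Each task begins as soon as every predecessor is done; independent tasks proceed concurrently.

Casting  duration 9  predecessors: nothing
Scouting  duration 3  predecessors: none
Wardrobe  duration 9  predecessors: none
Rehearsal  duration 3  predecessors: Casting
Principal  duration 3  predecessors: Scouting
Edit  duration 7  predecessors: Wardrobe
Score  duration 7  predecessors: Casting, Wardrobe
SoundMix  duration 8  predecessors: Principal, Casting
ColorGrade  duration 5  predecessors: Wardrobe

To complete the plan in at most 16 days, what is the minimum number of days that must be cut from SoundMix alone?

Current finish: 17 days; target: 16.
SoundMix is on every critical path, so each day cut from SoundMix cuts the finish by one (this holds down to a finish of 16).
Need 17 − 16 = 1 day off SoundMix → SoundMix becomes 7 days, finish becomes 16.

1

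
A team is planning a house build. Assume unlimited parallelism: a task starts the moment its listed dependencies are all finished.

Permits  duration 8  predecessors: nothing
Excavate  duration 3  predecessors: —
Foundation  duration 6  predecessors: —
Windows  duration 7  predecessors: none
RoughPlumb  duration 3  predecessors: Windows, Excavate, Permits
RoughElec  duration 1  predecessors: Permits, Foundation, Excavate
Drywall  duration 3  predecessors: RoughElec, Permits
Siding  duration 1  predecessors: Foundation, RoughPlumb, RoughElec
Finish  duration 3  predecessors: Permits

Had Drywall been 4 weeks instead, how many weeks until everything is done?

13

The binding path is Permits→RoughElec→Drywall = 8+1+3 = 12; finish at 12 weeks.
Drywall is on the critical path; changing it to 4 makes that path 13 weeks.
The critical path is still Permits→RoughElec→Drywall; finish is now 13 weeks.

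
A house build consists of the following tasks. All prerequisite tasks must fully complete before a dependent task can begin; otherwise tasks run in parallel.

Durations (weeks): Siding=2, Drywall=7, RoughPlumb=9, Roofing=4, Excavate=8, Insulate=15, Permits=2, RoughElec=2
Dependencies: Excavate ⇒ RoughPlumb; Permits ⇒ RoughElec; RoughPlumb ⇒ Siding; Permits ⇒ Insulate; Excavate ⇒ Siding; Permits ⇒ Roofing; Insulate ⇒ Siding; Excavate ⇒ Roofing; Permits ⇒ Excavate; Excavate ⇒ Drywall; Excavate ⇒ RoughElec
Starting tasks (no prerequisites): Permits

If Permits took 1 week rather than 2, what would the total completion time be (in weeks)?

Critical path before the change: Permits→Excavate→RoughPlumb→Siding = 2+8+9+2 = 21 giving 21 weeks.
Permits is on the critical path; changing it to 1 makes that path 20 weeks.
No other chain overtakes it, so the finish is 20 weeks.

20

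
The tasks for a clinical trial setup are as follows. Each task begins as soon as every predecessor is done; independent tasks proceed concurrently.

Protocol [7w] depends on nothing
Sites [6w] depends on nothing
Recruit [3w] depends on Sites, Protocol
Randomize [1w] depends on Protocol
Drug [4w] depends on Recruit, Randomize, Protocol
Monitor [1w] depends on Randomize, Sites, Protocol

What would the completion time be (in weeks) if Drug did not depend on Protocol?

14

Original critical path: Protocol→Recruit→Drug = 7+3+4 = 14 ⇒ 14 weeks.
Dropping Protocol→Drug doesn't change Drug's earliest start (10); another predecessor still binds.
New critical path: Protocol→Recruit→Drug = 7+3+4 = 14 ⇒ 14 weeks.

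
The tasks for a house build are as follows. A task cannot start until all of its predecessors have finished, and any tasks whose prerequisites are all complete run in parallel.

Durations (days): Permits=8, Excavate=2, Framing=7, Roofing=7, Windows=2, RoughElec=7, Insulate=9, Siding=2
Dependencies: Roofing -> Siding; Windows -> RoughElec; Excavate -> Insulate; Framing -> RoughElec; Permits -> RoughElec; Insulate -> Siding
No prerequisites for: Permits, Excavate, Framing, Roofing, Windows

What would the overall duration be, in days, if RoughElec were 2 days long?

13

As given, the longest chain is Permits→RoughElec = 8+7 = 15, so the finish is 15 days.
Since RoughElec is critical, the -5 change carries straight to that chain (now 10 days).
Now Excavate→Insulate→Siding = 2+9+2 = 13 is longest, so the finish becomes 13 days.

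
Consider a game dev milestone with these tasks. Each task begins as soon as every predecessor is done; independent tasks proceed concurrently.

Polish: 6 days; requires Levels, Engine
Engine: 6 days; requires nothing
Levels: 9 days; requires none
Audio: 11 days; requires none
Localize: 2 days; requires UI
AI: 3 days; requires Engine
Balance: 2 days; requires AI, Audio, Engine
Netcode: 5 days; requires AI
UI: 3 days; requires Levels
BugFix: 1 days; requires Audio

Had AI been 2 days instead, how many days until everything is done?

15

Actual critical path: Levels→Polish = 9+6 = 15 ⇒ 15 days.
AI is off the critical path — its longest chain is 14 days, giving 1 of slack.
That remains the longest chain; total 15 days.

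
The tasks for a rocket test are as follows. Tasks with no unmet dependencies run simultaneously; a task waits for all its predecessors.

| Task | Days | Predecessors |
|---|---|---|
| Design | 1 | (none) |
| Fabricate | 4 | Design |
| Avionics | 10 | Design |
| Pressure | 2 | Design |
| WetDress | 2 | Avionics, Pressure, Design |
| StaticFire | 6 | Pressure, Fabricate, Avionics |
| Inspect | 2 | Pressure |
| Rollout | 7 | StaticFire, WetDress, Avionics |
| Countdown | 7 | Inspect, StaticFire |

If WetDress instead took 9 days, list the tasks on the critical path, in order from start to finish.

Design, Avionics, WetDress, Rollout

As given, the longest chain is Design→Avionics→StaticFire→Rollout = 1+10+6+7 = 24, so the finish is 24 days.
The longest path through WetDress is only 20 days, so WetDress has float 4.
New critical path: Design→Avionics→WetDress→Rollout = 1+10+9+7 = 27 ⇒ 27 days.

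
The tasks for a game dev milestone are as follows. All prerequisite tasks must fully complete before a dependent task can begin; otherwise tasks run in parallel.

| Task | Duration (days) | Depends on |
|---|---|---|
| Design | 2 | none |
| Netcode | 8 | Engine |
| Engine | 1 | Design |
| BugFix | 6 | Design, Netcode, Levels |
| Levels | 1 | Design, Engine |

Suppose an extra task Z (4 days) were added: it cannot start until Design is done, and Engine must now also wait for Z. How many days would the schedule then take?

21

Originally the schedule takes 17 days.
With Z inserted, Engine now waits for max(Design, Z).
New critical path: Design→Z→Engine→Netcode→BugFix = 2+4+1+8+6 = 21 ⇒ 21 days.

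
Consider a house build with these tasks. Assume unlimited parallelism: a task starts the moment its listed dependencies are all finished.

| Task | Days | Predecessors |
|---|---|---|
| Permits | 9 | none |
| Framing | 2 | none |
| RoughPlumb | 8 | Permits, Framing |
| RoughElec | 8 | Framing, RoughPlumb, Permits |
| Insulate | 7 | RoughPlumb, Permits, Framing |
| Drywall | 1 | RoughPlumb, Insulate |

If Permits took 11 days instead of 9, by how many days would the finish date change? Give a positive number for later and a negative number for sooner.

2

As given, the longest chain is Permits→RoughPlumb→RoughElec = 9+8+8 = 25, so the finish is 25 days.
Since Permits is critical, the +2 change carries straight to that chain (now 27 days).
The critical path is still Permits→RoughPlumb→RoughElec; finish is now 27 days.
Change in finish: 27 − 25 = +2 days.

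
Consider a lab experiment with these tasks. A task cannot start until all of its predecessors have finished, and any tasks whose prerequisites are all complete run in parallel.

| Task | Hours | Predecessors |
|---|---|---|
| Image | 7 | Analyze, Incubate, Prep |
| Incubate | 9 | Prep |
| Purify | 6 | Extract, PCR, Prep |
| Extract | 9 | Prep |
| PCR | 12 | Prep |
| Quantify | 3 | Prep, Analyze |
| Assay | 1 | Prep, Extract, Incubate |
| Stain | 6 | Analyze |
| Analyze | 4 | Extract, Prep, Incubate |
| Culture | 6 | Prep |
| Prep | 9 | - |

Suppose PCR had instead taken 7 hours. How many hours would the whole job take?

29

The binding path is Prep→Incubate→Analyze→Image = 9+9+4+7 = 29; finish at 29 hours.
PCR is off the critical path — its longest chain is 27 hours, giving 2 of slack.
The critical path is still Prep→Incubate→Analyze→Image; finish is now 29 hours.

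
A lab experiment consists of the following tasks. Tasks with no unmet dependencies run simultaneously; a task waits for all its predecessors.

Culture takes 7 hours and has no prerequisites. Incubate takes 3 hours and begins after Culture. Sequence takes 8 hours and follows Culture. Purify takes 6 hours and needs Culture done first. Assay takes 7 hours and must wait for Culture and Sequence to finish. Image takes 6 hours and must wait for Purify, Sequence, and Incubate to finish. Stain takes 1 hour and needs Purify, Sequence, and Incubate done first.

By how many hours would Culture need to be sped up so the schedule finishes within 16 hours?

6

Current finish: 22 hours; target: 16.
Culture is on every critical path, so each hour cut from Culture cuts the finish by one (this holds down to a finish of 16).
Need 22 − 16 = 6 hours off Culture → Culture becomes 1 hour, finish becomes 16.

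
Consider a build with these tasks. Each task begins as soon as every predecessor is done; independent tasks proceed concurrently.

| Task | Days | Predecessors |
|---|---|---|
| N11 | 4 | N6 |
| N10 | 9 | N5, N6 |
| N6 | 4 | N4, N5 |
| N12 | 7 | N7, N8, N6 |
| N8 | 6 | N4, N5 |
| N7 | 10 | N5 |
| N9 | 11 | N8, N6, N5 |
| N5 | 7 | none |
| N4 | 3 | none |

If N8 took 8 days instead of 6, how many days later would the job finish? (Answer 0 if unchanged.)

2

Critical path before the change: N5→N8→N9 = 7+6+11 = 24 giving 24 days.
N8 lies on that path, so at 8 days the path becomes 26 days.
No other chain overtakes it, so the finish is 26 days.
Change in finish: 26 − 24 = +2 days.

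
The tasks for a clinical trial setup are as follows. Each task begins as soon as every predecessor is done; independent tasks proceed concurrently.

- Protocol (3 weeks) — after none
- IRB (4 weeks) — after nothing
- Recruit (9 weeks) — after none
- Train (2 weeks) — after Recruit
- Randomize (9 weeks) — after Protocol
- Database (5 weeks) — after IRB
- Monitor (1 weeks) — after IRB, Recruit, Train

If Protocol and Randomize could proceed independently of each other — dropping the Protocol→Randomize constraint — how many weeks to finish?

Before: longest chain Protocol→Randomize = 3+9 = 12, finish 12.
Without Protocol→Randomize, Randomize's earliest start moves from 3 to 0.
New critical path: Recruit→Train→Monitor = 9+2+1 = 12 ⇒ 12 weeks.

12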